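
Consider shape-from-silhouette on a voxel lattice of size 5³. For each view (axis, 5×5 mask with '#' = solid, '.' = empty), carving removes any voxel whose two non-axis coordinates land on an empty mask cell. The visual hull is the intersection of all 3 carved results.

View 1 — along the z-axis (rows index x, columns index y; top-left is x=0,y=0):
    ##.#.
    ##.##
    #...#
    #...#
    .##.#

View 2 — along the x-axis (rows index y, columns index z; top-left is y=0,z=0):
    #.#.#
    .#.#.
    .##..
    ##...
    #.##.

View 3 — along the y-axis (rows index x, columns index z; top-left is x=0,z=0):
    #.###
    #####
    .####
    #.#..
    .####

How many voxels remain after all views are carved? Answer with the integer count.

|visual hull| = 29

full grid |V| = 125
  1. axis=2 (XY plane), |mask|=14  ⇒  voxels=70
  2. axis=0 (YZ plane), |mask|=12  ⇒  voxels=36
  3. axis=1 (XZ plane), |mask|=19  ⇒  voxels=29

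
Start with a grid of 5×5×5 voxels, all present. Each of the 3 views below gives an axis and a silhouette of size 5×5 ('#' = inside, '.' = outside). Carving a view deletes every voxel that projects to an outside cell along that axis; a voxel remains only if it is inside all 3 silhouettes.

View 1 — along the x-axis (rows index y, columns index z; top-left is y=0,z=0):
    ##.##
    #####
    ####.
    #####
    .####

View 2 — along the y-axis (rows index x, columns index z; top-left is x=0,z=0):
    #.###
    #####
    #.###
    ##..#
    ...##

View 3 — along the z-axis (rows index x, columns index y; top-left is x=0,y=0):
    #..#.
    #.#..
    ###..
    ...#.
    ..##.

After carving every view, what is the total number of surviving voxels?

remaining voxels: 31

full grid |V| = 125
[1] x-view keeps 22 columns → grid now 110
[2] y-view keeps 18 columns → grid now 78
[3] z-view keeps 10 columns → grid now 31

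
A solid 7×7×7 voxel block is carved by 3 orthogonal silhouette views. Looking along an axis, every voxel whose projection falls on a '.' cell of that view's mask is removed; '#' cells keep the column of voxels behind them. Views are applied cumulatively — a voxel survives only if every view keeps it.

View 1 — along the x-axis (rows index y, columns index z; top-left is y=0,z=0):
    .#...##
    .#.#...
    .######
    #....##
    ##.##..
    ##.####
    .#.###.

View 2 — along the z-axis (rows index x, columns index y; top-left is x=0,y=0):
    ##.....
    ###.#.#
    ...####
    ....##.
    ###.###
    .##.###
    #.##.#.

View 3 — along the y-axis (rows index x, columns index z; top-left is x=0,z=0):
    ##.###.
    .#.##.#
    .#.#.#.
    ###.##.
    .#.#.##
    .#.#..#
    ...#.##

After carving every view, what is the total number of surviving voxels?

74 voxels

start: 7×7×7 = 343 voxels
carve view 1 (along x, YZ-mask fill 28/49): 196 voxels remain
carve view 2 (along z, XY-mask fill 28/49): 116 voxels remain
carve view 3 (along y, XZ-mask fill 27/49): 74 voxels remain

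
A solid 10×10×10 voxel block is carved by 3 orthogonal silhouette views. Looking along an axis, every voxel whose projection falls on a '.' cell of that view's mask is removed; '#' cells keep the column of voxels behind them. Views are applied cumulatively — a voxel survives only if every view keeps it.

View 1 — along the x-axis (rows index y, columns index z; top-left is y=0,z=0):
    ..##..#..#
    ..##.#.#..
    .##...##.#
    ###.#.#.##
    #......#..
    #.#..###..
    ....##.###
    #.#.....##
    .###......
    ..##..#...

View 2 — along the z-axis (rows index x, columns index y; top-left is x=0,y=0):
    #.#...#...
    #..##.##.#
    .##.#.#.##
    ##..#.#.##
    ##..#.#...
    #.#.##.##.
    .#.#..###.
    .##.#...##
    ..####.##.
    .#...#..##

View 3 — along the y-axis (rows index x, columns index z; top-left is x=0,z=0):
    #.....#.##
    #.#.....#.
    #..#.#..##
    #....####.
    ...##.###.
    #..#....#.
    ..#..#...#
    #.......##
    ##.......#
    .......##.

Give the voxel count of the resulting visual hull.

voxel count = 71

start: 10×10×10 = 1000 voxels
carve view 1 (along x, YZ-mask fill 42/100): 420 voxels remain
carve view 2 (along z, XY-mask fill 51/100): 201 voxels remain
carve view 3 (along y, XZ-mask fill 36/100): 71 voxels remain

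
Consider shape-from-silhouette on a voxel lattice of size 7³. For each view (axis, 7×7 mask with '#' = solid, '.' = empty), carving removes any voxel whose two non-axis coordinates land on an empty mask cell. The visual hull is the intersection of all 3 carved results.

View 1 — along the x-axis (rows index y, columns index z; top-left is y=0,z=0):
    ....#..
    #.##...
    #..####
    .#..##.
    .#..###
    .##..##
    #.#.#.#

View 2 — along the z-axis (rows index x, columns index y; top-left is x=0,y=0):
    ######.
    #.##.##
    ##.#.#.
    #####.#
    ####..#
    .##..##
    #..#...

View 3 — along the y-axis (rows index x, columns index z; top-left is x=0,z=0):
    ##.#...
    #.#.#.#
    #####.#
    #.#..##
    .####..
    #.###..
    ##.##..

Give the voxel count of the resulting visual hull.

remaining voxels: 60

start: 7×7×7 = 343 voxels
carve view 1 (along x, YZ-mask fill 24/49): 168 voxels remain
carve view 2 (along z, XY-mask fill 32/49): 104 voxels remain
carve view 3 (along y, XZ-mask fill 29/49): 60 voxels remain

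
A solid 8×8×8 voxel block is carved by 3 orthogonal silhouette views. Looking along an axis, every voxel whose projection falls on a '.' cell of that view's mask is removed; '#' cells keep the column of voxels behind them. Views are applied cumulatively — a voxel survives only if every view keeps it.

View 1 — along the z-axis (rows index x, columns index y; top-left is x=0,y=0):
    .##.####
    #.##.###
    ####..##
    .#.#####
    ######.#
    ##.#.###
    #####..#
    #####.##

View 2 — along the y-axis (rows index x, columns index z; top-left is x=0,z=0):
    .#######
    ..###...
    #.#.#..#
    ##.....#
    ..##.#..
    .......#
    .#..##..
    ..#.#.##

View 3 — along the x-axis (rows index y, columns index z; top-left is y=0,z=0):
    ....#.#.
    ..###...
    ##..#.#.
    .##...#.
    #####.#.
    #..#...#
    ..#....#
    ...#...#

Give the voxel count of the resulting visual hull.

full grid |V| = 512
step 1: project along z, AND mask (50/64) → |grid| = 400
step 2: project along y, AND mask (28/64) → |grid| = 175
step 3: project along x, AND mask (25/64) → |grid| = 70

voxel count = 70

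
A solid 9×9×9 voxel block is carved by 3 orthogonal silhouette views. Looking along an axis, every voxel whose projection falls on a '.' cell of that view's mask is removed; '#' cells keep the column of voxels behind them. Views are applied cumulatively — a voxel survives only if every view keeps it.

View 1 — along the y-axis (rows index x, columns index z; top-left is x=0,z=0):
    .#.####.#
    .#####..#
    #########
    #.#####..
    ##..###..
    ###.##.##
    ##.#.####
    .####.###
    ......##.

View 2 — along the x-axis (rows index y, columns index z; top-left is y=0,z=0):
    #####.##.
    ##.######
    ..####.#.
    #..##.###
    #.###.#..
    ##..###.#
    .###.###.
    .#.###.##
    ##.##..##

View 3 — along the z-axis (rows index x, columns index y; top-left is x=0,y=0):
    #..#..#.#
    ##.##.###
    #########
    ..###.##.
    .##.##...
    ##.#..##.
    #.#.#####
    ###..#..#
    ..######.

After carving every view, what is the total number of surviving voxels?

remaining voxels: 222

start: 9×9×9 = 729 voxels
after view 1 [y-axis, 55 of 81 cells solid] → remaining = 495
after view 2 [x-axis, 55 of 81 cells solid] → remaining = 338
after view 3 [z-axis, 52 of 81 cells solid] → remaining = 222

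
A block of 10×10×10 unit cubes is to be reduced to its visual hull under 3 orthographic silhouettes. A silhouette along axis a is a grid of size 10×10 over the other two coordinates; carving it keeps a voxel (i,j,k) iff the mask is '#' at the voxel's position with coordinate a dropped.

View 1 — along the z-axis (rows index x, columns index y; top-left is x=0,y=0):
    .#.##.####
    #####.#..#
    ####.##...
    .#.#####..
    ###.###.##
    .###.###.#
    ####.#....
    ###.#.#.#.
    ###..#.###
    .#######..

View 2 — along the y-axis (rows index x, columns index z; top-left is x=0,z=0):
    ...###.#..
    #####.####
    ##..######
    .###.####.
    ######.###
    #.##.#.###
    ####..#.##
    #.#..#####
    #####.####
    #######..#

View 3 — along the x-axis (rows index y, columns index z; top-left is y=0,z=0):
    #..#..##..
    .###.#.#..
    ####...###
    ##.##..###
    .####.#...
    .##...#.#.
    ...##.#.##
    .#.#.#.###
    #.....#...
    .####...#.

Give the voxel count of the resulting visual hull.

261 voxels

start: 10×10×10 = 1000 voxels
V1 z: intersect with XY mask (66 set) -- 660 left
V2 y: intersect with XZ mask (75 set) -- 498 left
V3 x: intersect with YZ mask (50 set) -- 261 left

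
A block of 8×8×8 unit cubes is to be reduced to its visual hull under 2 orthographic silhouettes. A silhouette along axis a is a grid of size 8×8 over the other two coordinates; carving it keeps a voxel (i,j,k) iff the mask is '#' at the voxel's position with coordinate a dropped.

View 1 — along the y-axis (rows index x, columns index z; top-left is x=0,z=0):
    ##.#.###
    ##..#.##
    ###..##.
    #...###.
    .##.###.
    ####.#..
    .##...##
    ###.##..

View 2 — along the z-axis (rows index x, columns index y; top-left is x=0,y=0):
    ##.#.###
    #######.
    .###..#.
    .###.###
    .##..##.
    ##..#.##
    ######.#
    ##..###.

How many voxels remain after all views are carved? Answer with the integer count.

voxel count = 213

full grid |V| = 512
[1] y-view keeps 39 columns → grid now 312
[2] z-view keeps 44 columns → grid now 213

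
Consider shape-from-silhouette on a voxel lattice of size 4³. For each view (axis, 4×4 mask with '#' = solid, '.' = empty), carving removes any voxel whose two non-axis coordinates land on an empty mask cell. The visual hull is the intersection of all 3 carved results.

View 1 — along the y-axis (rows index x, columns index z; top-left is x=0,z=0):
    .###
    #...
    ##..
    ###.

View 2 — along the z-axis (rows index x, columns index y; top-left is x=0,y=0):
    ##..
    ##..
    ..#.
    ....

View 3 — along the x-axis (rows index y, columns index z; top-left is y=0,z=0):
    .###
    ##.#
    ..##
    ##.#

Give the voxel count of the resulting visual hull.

6 voxels

start: 4×4×4 = 64 voxels
[1] y-view keeps 9 columns → grid now 36
[2] z-view keeps 5 columns → grid now 10
[3] x-view keeps 11 columns → grid now 6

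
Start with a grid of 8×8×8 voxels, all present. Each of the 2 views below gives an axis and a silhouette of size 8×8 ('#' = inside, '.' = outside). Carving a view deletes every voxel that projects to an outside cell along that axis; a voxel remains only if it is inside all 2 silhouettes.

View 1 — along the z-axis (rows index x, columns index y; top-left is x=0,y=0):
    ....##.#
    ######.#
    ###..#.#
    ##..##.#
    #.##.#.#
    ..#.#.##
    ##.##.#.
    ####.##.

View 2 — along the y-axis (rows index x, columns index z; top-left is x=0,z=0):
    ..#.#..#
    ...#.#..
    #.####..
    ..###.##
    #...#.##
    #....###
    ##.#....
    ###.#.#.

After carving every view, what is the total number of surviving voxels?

start: 8×8×8 = 512 voxels
V1 z: intersect with XY mask (40 set) -- 320 left
V2 y: intersect with XZ mask (31 set) -- 154 left

|visual hull| = 154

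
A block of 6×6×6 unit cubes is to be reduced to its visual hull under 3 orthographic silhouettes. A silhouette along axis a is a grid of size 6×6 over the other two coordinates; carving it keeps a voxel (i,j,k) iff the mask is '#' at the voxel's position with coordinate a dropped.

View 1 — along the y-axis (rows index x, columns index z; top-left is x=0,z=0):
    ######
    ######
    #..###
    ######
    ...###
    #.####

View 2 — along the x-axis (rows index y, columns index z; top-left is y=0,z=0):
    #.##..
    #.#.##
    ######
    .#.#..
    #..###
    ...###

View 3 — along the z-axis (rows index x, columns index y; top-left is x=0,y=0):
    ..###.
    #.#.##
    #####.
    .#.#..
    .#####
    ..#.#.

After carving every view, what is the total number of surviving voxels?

voxel count = 69

start: 6×6×6 = 216 voxels
  1. axis=1 (XZ plane), |mask|=30  ⇒  voxels=180
  2. axis=0 (YZ plane), |mask|=22  ⇒  voxels=116
  3. axis=2 (XY plane), |mask|=21  ⇒  voxels=69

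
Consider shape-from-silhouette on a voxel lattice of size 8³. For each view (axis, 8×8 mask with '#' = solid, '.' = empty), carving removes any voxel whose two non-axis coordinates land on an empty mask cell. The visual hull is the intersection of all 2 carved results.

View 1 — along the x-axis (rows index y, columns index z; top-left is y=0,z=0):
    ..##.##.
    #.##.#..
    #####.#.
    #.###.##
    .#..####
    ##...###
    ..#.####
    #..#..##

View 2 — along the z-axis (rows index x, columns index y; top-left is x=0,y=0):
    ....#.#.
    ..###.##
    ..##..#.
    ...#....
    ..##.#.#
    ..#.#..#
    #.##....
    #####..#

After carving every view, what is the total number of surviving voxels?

|visual hull| = 140

start: 8×8×8 = 512 voxels
after view 1 [x-axis, 39 of 64 cells solid] → remaining = 312
after view 2 [z-axis, 27 of 64 cells solid] → remaining = 140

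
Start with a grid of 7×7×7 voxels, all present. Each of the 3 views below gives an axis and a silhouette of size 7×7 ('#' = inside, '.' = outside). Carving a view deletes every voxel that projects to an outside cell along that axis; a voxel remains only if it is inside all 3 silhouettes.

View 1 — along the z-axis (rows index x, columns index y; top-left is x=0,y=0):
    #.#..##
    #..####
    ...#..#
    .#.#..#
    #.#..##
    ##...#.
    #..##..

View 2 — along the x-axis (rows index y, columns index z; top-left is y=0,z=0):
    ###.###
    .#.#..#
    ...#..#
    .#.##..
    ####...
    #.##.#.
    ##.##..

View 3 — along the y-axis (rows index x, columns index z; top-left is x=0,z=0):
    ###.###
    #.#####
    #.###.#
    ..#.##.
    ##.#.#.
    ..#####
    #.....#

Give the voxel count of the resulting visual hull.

before carving: 343 voxels (7×7×7)
step 1: project along z, AND mask (24/49) → |grid| = 168
step 2: project along x, AND mask (26/49) → |grid| = 96
step 3: project along y, AND mask (31/49) → |grid| = 59

|visual hull| = 59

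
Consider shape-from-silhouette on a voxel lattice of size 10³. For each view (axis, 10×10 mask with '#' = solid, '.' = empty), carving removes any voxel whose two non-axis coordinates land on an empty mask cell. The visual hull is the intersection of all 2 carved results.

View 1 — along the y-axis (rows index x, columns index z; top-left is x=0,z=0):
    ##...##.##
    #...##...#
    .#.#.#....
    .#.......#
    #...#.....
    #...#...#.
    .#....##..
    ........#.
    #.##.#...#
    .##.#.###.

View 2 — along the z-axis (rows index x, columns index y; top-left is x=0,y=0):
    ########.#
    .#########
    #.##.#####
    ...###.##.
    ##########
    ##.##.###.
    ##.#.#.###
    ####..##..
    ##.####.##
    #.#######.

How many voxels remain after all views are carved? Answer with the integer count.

before carving: 1000 voxels (10×10×10)
carve view 1 (along y, XZ-mask fill 35/100): 350 voxels remain
carve view 2 (along z, XY-mask fill 77/100): 280 voxels remain

voxel count = 280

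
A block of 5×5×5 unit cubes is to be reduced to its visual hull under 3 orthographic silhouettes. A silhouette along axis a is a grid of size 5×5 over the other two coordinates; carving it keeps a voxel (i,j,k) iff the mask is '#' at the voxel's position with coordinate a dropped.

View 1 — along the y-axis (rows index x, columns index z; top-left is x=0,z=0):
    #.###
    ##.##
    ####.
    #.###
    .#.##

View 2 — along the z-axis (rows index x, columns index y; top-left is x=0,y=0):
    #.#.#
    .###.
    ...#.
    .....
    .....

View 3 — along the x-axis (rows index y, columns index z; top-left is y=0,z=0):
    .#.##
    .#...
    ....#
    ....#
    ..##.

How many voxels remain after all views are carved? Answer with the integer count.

initial block: 5^3 = 125
after view 1 [y-axis, 19 of 25 cells solid] → remaining = 95
after view 2 [z-axis, 7 of 25 cells solid] → remaining = 28
after view 3 [x-axis, 8 of 25 cells solid] → remaining = 8

voxel count = 8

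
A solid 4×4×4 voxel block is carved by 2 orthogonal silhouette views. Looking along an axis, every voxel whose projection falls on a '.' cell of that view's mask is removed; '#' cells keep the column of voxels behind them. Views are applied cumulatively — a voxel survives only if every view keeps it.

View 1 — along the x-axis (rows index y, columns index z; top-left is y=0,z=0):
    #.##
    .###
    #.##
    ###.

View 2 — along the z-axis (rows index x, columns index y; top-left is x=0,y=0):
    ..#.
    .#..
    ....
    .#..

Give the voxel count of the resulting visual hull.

initial block: 4^3 = 64
[1] x-view keeps 12 columns → grid now 48
[2] z-view keeps 3 columns → grid now 9

|visual hull| = 9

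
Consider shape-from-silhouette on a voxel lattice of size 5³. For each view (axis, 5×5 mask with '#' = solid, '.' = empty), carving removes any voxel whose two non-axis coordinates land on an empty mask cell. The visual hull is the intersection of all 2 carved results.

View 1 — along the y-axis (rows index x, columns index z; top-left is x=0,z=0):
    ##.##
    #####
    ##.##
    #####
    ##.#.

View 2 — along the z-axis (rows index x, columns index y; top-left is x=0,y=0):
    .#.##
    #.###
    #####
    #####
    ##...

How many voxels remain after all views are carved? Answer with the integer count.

voxel count = 83

full grid |V| = 125
carve view 1 (along y, XZ-mask fill 21/25): 105 voxels remain
carve view 2 (along z, XY-mask fill 19/25): 83 voxels remain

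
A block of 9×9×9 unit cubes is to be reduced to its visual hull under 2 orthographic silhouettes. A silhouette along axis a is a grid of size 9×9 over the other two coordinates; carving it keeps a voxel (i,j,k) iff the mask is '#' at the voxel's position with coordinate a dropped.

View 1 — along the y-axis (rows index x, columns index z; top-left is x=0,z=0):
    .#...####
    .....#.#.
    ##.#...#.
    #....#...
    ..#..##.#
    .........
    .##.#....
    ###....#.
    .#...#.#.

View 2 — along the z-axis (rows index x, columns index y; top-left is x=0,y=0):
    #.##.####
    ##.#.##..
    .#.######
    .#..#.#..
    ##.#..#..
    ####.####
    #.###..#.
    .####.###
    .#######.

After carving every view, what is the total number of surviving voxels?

before carving: 729 voxels (9×9×9)
[1] y-view keeps 27 columns → grid now 243
[2] z-view keeps 53 columns → grid now 159

voxel count = 159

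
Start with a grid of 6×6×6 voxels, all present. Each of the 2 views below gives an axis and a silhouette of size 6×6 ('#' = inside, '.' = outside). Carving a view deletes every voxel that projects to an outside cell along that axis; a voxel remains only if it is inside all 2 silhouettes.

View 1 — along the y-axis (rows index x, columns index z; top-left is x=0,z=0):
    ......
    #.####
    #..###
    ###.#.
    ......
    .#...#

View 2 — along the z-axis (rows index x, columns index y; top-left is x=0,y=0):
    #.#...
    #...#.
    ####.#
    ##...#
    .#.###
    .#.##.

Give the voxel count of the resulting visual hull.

48 voxels

full grid |V| = 216
V1 y: intersect with XZ mask (15 set) -- 90 left
V2 z: intersect with XY mask (19 set) -- 48 left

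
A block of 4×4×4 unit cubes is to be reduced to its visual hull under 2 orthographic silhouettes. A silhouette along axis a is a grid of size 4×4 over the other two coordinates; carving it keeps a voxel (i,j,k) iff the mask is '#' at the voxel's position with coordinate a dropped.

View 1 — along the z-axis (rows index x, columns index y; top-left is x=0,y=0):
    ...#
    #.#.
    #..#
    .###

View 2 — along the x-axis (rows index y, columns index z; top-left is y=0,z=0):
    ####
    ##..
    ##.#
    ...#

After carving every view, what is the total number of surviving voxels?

remaining voxels: 19

before carving: 64 voxels (4×4×4)
step 1: project along z, AND mask (8/16) → |grid| = 32
step 2: project along x, AND mask (10/16) → |grid| = 19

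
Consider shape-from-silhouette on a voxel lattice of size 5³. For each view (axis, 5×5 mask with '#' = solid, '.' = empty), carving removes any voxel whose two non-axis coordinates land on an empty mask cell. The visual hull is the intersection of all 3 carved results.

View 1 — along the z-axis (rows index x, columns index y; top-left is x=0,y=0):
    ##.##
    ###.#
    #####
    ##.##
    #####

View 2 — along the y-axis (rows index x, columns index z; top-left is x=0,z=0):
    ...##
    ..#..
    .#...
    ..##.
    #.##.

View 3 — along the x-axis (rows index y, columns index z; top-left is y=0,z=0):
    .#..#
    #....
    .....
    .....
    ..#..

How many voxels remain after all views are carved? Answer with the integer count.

full grid |V| = 125
V1 z: intersect with XY mask (22 set) -- 110 left
V2 y: intersect with XZ mask (9 set) -- 40 left
V3 x: intersect with YZ mask (4 set) -- 6 left

remaining voxels: 6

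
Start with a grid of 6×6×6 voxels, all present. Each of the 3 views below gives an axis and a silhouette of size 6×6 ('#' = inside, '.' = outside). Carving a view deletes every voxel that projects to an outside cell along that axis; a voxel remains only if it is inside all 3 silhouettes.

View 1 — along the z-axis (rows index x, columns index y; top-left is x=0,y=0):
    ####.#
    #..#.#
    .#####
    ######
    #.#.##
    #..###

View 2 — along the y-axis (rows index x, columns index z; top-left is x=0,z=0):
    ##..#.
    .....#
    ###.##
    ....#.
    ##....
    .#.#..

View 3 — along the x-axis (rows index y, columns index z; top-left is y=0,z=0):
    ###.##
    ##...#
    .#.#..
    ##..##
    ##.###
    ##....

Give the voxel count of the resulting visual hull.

start: 6×6×6 = 216 voxels
V1 z: intersect with XY mask (27 set) -- 162 left
V2 y: intersect with XZ mask (14 set) -- 65 left
V3 x: intersect with YZ mask (21 set) -- 42 left

voxel count = 42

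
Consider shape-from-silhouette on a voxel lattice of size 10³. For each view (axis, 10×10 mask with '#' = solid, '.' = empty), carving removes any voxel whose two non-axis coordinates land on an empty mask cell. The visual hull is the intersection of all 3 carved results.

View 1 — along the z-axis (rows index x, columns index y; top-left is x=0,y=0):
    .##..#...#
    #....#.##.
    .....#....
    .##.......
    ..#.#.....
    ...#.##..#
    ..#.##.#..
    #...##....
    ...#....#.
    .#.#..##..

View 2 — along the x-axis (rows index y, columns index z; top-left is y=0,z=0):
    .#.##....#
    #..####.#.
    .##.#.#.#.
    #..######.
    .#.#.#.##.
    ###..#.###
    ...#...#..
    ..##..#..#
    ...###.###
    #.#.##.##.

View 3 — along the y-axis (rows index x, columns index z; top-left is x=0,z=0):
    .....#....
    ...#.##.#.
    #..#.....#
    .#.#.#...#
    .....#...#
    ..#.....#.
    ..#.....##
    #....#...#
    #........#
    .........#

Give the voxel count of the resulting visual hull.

start: 10×10×10 = 1000 voxels
[1] z-view keeps 30 columns → grid now 300
[2] x-view keeps 52 columns → grid now 164
[3] y-view keeps 25 columns → grid now 38

voxel count = 38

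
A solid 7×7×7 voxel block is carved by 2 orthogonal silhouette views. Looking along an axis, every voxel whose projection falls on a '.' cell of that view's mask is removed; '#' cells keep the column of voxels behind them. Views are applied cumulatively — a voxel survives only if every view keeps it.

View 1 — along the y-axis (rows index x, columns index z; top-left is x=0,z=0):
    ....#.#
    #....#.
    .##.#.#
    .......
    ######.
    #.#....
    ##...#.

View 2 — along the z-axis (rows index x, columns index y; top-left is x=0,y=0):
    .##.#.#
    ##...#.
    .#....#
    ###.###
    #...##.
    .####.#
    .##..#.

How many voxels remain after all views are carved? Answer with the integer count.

before carving: 343 voxels (7×7×7)
after view 1 [y-axis, 19 of 49 cells solid] → remaining = 133
after view 2 [z-axis, 26 of 49 cells solid] → remaining = 59

59 voxels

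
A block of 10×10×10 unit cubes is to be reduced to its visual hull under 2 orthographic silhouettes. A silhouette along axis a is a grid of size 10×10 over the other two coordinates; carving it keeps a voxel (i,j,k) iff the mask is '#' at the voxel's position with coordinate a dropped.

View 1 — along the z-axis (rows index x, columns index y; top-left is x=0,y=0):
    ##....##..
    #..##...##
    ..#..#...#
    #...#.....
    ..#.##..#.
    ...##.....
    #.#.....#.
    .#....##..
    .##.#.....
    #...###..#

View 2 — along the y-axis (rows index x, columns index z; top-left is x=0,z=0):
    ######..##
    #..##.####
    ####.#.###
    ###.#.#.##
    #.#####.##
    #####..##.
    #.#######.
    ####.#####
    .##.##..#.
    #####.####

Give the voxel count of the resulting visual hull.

start: 10×10×10 = 1000 voxels
carve view 1 (along z, XY-mask fill 34/100): 340 voxels remain
carve view 2 (along y, XZ-mask fill 76/100): 262 voxels remain

voxel count = 262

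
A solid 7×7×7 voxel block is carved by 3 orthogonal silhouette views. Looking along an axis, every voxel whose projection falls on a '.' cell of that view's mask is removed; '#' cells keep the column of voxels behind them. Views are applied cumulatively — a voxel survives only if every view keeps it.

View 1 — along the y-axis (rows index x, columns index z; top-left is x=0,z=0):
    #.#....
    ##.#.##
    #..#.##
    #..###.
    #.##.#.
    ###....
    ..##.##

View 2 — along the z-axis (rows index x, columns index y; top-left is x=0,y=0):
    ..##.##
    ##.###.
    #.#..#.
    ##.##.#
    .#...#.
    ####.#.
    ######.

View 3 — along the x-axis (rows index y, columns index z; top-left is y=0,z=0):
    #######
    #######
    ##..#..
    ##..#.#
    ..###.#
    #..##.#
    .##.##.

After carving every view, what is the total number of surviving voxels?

75 voxels

initial block: 7^3 = 343
carve view 1 (along y, XZ-mask fill 26/49): 182 voxels remain
carve view 2 (along z, XY-mask fill 30/49): 112 voxels remain
carve view 3 (along x, YZ-mask fill 33/49): 75 voxels remain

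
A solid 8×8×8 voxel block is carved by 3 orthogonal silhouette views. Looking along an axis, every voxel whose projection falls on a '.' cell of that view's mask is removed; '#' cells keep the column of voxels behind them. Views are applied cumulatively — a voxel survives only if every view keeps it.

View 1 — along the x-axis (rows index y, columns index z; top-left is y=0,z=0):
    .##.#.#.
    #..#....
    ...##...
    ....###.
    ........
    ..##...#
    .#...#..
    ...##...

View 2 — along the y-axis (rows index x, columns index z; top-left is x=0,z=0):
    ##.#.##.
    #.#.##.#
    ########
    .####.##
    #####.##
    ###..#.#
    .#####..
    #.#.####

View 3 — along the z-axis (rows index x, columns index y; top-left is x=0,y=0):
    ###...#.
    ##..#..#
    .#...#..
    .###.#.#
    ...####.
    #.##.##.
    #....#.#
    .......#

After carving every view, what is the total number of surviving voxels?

47 voxels

initial block: 8^3 = 512
carve view 1 (along x, YZ-mask fill 18/64): 144 voxels remain
carve view 2 (along y, XZ-mask fill 47/64): 104 voxels remain
carve view 3 (along z, XY-mask fill 28/64): 47 voxels remain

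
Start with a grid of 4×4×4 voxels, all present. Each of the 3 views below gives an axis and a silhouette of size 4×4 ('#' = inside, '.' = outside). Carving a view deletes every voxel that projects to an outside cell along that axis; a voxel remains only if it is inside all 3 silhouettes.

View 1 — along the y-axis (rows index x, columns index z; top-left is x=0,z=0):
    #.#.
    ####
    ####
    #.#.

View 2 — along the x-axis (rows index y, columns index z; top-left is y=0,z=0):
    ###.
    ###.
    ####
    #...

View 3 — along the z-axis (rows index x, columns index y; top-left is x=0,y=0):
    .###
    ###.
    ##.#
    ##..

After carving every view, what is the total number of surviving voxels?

remaining voxels: 26

initial block: 4^3 = 64
carve view 1 (along y, XZ-mask fill 12/16): 48 voxels remain
carve view 2 (along x, YZ-mask fill 11/16): 36 voxels remain
carve view 3 (along z, XY-mask fill 11/16): 26 voxels remain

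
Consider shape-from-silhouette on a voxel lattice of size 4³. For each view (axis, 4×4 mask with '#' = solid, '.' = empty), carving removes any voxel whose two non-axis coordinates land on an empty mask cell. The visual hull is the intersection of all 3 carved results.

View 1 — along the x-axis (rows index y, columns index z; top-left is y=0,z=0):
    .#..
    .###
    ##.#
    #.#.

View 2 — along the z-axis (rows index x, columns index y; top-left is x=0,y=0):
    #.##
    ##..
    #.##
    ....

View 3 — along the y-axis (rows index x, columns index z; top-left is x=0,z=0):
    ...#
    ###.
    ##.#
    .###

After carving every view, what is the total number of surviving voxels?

initial block: 4^3 = 64
after view 1 [x-axis, 9 of 16 cells solid] → remaining = 36
after view 2 [z-axis, 8 of 16 cells solid] → remaining = 16
after view 3 [y-axis, 10 of 16 cells solid] → remaining = 9

9 voxels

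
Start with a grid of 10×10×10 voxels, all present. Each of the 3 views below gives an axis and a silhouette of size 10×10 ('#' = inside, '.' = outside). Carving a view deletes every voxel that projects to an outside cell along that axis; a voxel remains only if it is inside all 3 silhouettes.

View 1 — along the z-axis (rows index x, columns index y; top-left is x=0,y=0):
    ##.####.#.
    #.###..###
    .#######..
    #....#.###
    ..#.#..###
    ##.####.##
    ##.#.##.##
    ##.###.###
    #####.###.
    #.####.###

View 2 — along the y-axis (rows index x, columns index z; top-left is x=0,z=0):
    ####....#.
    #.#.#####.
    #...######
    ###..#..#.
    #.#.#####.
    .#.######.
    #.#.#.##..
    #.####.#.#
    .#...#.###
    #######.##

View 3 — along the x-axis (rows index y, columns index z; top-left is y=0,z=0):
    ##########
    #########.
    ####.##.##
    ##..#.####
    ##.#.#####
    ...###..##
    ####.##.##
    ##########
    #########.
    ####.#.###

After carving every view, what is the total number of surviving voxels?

full grid |V| = 1000
V1 z: intersect with XY mask (70 set) -- 700 left
V2 y: intersect with XZ mask (64 set) -- 452 left
V3 x: intersect with YZ mask (82 set) -- 371 left

remaining voxels: 371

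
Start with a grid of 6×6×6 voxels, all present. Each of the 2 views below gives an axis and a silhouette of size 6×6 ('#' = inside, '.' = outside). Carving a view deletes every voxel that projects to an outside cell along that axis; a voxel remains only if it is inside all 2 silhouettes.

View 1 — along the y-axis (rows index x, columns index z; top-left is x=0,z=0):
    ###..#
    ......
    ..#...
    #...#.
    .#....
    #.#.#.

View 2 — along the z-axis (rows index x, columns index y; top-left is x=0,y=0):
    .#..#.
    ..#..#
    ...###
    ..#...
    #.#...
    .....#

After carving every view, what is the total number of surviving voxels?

initial block: 6^3 = 216
after view 1 [y-axis, 11 of 36 cells solid] → remaining = 66
after view 2 [z-axis, 11 of 36 cells solid] → remaining = 18

voxel count = 18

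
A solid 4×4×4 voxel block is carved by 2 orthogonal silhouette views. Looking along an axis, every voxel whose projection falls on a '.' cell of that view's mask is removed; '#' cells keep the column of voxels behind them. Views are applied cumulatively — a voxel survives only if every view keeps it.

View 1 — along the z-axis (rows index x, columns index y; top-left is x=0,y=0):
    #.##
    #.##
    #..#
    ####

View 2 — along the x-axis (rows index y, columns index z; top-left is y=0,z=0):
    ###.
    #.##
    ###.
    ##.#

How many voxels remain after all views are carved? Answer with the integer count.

initial block: 4^3 = 64
step 1: project along z, AND mask (12/16) → |grid| = 48
step 2: project along x, AND mask (12/16) → |grid| = 36

remaining voxels: 36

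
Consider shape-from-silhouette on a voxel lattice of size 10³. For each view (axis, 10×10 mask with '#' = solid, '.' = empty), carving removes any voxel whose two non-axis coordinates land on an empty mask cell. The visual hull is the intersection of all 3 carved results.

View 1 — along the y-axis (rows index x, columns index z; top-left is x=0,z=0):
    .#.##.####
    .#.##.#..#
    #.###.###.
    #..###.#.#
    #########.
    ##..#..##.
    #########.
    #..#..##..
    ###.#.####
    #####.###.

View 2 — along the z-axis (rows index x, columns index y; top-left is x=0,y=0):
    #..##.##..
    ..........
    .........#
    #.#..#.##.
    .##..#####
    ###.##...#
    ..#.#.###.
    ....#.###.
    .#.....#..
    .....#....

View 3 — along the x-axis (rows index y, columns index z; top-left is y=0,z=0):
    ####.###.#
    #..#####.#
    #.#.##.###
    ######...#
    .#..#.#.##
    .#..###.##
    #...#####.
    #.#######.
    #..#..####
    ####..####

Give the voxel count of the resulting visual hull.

170 voxels

initial block: 10^3 = 1000
V1 y: intersect with XZ mask (68 set) -- 680 left
V2 z: intersect with XY mask (36 set) -- 250 left
V3 x: intersect with YZ mask (68 set) -- 170 left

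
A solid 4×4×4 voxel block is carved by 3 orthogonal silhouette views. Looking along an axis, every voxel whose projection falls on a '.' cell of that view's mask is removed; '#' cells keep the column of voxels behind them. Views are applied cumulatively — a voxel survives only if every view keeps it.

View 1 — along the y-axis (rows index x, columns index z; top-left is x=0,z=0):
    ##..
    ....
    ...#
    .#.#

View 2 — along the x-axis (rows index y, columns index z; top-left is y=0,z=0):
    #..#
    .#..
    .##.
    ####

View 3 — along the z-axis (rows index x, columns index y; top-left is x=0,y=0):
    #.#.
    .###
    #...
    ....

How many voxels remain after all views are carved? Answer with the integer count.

3 voxels

initial block: 4^3 = 64
step 1: project along y, AND mask (5/16) → |grid| = 20
step 2: project along x, AND mask (9/16) → |grid| = 12
step 3: project along z, AND mask (6/16) → |grid| = 3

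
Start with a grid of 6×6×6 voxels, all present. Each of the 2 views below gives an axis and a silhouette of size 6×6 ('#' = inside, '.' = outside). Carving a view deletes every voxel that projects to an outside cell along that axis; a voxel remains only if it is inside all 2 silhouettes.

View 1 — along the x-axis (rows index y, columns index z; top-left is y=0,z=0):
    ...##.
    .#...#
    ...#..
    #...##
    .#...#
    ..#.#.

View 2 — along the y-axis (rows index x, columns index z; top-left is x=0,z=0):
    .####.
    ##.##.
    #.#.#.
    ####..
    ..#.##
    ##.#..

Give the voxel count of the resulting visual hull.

start: 6×6×6 = 216 voxels
step 1: project along x, AND mask (12/36) → |grid| = 72
step 2: project along y, AND mask (21/36) → |grid| = 39

39 voxels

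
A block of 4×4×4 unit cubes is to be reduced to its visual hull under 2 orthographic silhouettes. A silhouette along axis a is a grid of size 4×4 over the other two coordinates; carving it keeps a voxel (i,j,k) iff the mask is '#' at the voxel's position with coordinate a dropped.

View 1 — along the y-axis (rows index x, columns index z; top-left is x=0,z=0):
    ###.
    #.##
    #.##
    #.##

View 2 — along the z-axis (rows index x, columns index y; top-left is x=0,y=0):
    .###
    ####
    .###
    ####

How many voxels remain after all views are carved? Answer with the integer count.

voxel count = 42

start: 4×4×4 = 64 voxels
[1] y-view keeps 12 columns → grid now 48
[2] z-view keeps 14 columns → grid now 42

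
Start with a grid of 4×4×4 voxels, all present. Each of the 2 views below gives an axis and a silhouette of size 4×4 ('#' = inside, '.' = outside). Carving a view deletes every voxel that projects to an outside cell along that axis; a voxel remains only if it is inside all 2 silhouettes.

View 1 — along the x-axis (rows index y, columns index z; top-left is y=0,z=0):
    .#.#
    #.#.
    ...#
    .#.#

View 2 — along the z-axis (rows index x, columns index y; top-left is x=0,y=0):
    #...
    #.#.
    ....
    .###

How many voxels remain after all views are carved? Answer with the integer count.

initial block: 4^3 = 64
step 1: project along x, AND mask (7/16) → |grid| = 28
step 2: project along z, AND mask (6/16) → |grid| = 10

remaining voxels: 10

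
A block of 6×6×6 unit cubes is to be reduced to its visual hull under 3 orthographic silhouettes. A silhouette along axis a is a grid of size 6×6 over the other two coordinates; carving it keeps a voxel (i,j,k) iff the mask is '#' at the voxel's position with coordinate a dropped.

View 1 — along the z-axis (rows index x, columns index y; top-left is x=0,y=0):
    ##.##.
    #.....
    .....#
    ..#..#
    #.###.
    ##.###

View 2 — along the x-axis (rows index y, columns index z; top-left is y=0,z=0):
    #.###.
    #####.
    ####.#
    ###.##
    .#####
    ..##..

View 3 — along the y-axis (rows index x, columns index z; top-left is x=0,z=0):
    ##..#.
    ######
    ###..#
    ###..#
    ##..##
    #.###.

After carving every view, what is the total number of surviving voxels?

remaining voxels: 48

start: 6×6×6 = 216 voxels
[1] z-view keeps 17 columns → grid now 102
[2] x-view keeps 26 columns → grid now 72
[3] y-view keeps 25 columns → grid now 48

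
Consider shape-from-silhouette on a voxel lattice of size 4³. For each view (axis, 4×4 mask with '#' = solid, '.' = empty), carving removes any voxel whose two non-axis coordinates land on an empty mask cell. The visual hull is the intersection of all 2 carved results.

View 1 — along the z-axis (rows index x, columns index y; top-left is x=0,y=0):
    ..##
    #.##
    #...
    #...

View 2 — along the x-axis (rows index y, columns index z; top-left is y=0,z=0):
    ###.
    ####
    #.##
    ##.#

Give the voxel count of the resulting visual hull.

start: 4×4×4 = 64 voxels
step 1: project along z, AND mask (7/16) → |grid| = 28
step 2: project along x, AND mask (13/16) → |grid| = 21

21 voxels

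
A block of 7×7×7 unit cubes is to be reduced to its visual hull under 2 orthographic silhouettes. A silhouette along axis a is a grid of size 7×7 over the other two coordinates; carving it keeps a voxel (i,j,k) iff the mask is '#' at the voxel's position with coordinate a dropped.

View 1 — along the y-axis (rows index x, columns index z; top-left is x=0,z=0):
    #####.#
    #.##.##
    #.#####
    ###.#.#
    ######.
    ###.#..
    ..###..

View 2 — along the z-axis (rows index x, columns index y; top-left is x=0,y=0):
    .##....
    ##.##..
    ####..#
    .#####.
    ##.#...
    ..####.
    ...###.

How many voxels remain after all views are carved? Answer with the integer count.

initial block: 7^3 = 343
[1] y-view keeps 35 columns → grid now 245
[2] z-view keeps 26 columns → grid now 130

voxel count = 130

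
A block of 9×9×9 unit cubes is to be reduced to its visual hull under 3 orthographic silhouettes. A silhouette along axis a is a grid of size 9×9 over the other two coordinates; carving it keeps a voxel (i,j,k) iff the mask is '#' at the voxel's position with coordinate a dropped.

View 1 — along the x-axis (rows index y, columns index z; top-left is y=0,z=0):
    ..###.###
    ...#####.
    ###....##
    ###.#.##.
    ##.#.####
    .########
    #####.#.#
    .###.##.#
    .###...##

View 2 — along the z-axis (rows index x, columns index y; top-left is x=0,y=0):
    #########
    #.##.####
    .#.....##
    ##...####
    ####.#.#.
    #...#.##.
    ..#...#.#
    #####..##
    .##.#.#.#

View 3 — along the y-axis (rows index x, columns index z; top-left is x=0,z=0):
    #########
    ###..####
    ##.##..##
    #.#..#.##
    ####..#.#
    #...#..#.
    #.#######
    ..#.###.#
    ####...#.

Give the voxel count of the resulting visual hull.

full grid |V| = 729
[1] x-view keeps 55 columns → grid now 495
[2] z-view keeps 50 columns → grid now 299
[3] y-view keeps 54 columns → grid now 200

voxel count = 200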